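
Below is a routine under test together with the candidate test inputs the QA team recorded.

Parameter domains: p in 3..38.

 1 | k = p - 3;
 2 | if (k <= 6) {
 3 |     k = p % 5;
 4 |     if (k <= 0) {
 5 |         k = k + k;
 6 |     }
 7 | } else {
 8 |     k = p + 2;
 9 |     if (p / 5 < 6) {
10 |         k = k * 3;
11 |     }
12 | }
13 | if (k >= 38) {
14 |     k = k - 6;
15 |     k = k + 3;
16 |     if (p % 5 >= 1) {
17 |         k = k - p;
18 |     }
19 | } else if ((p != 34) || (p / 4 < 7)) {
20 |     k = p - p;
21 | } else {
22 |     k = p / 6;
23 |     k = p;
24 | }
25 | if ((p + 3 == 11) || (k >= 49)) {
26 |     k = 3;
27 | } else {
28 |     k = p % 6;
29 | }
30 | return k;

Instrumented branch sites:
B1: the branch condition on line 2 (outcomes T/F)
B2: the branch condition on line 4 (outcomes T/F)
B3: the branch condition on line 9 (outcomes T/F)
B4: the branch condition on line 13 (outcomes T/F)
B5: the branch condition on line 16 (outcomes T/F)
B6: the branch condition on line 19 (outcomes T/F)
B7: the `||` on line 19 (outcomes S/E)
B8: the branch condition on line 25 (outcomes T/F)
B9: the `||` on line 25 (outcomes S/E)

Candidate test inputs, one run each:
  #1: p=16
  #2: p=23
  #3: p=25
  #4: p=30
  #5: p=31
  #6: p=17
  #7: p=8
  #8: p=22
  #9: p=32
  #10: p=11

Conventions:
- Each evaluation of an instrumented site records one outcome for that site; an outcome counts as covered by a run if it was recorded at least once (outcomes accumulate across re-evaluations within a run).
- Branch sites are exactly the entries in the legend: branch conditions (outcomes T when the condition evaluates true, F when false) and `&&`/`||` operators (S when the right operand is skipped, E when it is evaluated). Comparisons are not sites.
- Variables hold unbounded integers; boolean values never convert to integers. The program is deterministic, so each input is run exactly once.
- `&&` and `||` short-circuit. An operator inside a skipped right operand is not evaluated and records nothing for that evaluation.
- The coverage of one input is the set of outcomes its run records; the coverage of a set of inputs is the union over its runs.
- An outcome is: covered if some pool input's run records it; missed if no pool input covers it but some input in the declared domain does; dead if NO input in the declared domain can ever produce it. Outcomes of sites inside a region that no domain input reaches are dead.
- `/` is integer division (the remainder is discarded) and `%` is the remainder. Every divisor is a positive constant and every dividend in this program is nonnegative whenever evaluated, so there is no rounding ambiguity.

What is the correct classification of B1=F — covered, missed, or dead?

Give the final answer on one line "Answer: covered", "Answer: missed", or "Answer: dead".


B1=F is recorded by pool input(s) 1, 2, 3, 4, 5, 6, 8, 9, 10 -> covered
Answer: covered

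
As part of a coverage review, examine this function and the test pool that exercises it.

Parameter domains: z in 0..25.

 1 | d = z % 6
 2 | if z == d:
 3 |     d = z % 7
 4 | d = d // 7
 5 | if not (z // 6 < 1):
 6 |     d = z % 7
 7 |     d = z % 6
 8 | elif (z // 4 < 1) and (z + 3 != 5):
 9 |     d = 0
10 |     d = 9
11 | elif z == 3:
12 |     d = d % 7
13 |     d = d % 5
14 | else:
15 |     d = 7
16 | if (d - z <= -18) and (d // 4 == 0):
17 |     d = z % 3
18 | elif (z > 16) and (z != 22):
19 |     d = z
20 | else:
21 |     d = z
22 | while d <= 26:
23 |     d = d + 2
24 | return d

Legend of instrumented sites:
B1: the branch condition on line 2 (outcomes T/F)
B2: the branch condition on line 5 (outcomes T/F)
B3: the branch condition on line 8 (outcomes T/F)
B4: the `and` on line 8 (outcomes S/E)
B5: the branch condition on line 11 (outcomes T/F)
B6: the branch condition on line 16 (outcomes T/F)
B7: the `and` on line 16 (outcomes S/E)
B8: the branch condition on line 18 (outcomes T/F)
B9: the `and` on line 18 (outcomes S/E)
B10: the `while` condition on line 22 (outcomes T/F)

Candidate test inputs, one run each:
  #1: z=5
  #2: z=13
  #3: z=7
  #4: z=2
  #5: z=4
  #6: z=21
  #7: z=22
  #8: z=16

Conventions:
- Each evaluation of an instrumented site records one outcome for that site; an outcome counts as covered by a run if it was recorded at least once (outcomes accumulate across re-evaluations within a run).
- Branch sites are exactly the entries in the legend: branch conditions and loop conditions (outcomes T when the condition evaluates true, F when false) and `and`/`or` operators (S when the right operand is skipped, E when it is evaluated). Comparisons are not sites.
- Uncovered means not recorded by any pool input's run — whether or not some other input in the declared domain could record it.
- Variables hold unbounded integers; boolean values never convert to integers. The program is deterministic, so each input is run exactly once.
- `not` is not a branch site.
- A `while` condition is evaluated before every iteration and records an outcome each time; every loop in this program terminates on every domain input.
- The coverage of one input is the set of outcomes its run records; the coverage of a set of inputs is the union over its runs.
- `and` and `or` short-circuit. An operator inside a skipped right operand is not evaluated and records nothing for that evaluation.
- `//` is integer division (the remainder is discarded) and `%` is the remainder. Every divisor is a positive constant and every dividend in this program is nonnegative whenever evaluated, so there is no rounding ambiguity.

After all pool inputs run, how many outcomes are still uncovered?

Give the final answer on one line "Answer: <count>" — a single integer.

run #1 (z=5) runs B1->T, B2->F, B4->S, B3->F, B5->F, B7->S, B6->F, B9->S, B8->F, B10->T, B10->T, B10->T, B10->T, B10->T, ...; records B1=T, B2=F, B3=F, B4=S, B5=F, B6=F, B7=S, B8=F, B9=S, B10=T, B10=F
run #2 (z=13) runs B1->F, B2->T, B7->S, B6->F, B9->S, B8->F, B10->T, B10->T, B10->T, B10->T, B10->T, B10->T, B10->T, B10->F; records B1=F, B2=T, B6=F, B7=S, B8=F, B9=S, B10=T, B10=F
run #3 (z=7) runs B1->F, B2->T, B7->S, B6->F, B9->S, B8->F, B10->T, B10->T, B10->T, B10->T, B10->T, B10->T, B10->T, B10->T, ...; records B1=F, B2=T, B6=F, B7=S, B8=F, B9=S, B10=T, B10=F
run #4 (z=2) runs B1->T, B2->F, B4->E, B3->F, B5->F, B7->S, B6->F, B9->S, B8->F, B10->T, B10->T, B10->T, B10->T, B10->T, ...; records B1=T, B2=F, B3=F, B4=E, B5=F, B6=F, B7=S, B8=F, B9=S, B10=T, B10=F
run #5 (z=4) runs B1->T, B2->F, B4->S, B3->F, B5->F, B7->S, B6->F, B9->S, B8->F, B10->T, B10->T, B10->T, B10->T, B10->T, ...; records B1=T, B2=F, B3=F, B4=S, B5=F, B6=F, B7=S, B8=F, B9=S, B10=T, B10=F
run #6 (z=21) runs B1->F, B2->T, B7->E, B6->T, B10->T, B10->T, B10->T, B10->T, B10->T, B10->T, B10->T, B10->T, B10->T, B10->T, ...; records B1=F, B2=T, B6=T, B7=E, B10=T, B10=F
run #7 (z=22) runs B1->F, B2->T, B7->E, B6->F, B9->E, B8->F, B10->T, B10->T, B10->T, B10->F; records B1=F, B2=T, B6=F, B7=E, B8=F, B9=E, B10=T, B10=F
run #8 (z=16) runs B1->F, B2->T, B7->S, B6->F, B9->S, B8->F, B10->T, B10->T, B10->T, B10->T, B10->T, B10->T, B10->F; records B1=F, B2=T, B6=F, B7=S, B8=F, B9=S, B10=T, B10=F
union over the pool: B1=T, B1=F, B2=T, B2=F, B3=F, B4=S, B4=E, B5=F, B6=T, B6=F, B7=S, B7=E, B8=F, B9=S, B9=E, B10=T, B10=F
uncovered (3 of 20): B3=T, B5=T, B8=T

Answer: 3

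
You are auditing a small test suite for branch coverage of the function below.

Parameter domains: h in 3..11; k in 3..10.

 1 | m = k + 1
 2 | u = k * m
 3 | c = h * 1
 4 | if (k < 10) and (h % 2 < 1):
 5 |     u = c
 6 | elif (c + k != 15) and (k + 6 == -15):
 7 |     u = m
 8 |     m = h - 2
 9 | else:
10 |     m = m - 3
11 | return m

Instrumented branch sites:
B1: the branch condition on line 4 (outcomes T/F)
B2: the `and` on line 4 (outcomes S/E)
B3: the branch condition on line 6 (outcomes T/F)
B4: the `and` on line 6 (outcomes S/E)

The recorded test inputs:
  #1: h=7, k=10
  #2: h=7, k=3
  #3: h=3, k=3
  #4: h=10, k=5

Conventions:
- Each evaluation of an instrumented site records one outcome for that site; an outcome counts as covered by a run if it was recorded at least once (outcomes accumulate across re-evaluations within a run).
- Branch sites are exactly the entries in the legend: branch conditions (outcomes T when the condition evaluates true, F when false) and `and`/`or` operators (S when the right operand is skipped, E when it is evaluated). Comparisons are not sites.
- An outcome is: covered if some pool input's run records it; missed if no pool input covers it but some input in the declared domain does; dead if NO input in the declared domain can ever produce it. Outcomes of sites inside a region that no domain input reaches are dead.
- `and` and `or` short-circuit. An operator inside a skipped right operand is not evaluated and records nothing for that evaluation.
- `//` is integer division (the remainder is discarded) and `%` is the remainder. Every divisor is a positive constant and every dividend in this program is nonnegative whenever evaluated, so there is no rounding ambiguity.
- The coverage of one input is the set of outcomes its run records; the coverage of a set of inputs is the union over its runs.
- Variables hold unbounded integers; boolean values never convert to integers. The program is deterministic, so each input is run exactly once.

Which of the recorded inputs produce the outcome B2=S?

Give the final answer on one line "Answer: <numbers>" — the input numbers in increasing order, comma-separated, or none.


input #1 (h=7, k=10): produces B2=S
input #2 (h=7, k=3): does not produce B2=S
input #3 (h=3, k=3): does not produce B2=S
input #4 (h=10, k=5): does not produce B2=S
Answer: 1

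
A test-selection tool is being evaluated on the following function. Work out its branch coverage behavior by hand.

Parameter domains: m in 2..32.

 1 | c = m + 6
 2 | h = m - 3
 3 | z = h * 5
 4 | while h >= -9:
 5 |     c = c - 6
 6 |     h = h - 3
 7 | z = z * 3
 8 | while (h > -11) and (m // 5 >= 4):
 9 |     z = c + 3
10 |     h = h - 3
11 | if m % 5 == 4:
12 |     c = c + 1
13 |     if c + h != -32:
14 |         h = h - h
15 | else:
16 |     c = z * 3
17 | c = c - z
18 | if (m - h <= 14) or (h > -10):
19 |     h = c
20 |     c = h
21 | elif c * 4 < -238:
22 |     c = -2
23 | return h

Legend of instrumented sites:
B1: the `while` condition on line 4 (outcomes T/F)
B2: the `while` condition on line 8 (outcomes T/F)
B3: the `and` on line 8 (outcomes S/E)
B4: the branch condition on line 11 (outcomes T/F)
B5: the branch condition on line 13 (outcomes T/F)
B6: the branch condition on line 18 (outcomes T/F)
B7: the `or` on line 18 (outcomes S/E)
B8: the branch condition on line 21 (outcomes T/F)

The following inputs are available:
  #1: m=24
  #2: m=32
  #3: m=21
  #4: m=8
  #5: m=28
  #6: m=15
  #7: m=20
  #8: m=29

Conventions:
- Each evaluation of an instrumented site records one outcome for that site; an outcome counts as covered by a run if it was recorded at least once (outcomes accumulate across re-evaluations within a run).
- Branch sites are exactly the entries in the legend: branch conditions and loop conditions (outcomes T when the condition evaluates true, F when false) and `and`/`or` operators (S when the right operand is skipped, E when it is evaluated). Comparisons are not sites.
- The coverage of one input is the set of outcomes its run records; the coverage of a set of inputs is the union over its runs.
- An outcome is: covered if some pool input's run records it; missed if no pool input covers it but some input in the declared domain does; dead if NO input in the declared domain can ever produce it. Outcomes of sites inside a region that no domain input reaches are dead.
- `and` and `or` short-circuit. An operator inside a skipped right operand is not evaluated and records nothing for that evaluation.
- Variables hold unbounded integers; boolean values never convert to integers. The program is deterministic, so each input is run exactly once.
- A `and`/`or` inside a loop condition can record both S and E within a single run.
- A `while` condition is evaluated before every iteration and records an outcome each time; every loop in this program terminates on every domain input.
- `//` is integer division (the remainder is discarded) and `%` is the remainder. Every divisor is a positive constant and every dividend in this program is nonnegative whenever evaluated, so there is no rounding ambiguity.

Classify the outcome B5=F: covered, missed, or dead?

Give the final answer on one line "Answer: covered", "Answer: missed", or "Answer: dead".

no pool input records B5=F
but domain input (m=9) does record it -> reachable, so missed

Answer: missed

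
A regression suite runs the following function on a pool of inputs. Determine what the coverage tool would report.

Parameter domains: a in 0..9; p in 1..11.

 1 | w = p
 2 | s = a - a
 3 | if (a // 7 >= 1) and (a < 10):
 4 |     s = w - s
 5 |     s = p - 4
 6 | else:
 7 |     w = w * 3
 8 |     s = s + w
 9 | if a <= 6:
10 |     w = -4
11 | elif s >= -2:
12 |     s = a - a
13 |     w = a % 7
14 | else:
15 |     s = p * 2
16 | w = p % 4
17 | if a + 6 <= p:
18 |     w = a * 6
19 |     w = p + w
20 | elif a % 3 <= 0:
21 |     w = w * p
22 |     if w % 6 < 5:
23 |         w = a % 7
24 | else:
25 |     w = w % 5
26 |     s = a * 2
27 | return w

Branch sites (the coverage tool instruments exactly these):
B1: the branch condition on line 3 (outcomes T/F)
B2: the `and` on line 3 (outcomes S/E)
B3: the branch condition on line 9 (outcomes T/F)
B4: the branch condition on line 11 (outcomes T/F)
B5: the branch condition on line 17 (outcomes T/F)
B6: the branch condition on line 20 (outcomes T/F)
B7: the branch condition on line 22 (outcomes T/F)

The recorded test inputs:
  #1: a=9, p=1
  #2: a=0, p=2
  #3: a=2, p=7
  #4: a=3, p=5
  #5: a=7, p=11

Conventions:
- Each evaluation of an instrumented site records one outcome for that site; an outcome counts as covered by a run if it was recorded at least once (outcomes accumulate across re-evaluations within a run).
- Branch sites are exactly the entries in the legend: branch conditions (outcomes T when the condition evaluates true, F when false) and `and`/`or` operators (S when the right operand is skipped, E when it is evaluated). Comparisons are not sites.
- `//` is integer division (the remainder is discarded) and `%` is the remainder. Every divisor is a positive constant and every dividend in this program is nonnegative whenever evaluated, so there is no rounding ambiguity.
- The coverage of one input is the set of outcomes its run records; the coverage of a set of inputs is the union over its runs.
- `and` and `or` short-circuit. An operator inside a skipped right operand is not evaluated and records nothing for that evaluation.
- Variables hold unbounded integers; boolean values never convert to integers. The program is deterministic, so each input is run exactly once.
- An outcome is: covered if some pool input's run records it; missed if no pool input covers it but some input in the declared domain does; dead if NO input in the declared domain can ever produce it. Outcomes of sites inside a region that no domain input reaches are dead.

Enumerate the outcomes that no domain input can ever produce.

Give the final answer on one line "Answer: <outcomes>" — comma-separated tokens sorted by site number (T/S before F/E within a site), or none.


running all 110 domain inputs and tallying outcomes:
  reachable outcomes have witnesses, e.g. B1=T (e.g. a=7, p=1), B1=F (e.g. a=0, p=1), B2=S (e.g. a=0, p=1), B2=E (e.g. a=7, p=1)
Answer: none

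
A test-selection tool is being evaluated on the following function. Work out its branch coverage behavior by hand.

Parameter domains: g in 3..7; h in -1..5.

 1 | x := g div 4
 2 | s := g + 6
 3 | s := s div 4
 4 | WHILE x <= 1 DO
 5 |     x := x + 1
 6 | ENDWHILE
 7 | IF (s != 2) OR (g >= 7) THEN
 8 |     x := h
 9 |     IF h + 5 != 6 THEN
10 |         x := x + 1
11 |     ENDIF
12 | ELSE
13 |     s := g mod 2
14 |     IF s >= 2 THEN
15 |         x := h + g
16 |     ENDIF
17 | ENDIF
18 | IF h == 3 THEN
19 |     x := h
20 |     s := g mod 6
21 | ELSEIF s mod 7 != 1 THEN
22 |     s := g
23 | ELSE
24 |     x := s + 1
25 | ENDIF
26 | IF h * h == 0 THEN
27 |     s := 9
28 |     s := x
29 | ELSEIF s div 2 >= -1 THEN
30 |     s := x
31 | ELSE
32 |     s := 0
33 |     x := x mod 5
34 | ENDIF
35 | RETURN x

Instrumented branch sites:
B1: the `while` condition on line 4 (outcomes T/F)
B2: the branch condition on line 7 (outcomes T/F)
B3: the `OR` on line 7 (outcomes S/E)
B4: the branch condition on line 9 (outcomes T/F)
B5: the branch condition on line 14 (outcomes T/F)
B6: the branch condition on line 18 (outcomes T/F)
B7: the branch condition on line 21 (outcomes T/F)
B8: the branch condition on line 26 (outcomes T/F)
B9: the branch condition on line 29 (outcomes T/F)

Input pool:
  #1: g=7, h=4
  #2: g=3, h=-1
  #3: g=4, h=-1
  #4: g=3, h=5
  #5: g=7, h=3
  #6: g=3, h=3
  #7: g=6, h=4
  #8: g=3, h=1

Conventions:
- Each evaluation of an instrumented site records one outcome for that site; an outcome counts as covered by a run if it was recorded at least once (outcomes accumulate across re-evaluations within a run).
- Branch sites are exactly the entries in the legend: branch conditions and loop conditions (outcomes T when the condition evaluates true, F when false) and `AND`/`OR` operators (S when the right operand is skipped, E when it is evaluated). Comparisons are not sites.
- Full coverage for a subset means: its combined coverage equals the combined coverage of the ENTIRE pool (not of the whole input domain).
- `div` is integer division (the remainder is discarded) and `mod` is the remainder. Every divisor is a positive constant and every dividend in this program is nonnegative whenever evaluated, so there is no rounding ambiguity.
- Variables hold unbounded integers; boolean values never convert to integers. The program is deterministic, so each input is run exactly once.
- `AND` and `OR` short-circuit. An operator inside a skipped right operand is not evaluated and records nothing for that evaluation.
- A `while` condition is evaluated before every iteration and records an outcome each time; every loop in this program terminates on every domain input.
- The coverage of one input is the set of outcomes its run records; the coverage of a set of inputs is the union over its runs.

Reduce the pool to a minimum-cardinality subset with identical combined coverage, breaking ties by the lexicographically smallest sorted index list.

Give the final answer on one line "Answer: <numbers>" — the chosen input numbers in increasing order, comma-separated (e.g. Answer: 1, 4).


test 1 (g=7, h=4) fires B1->T, B1->F, B3->S, B2->T, B4->T, B6->F, B7->T, B8->F, B9->T; hits B1=T, B1=F, B2=T, B3=S, B4=T, B6=F, B7=T, B8=F, B9=T
test 2 (g=3, h=-1) fires B1->T, B1->T, B1->F, B3->E, B2->F, B5->F, B6->F, B7->F, B8->F, B9->T; hits B1=T, B1=F, B2=F, B3=E, B5=F, B6=F, B7=F, B8=F, B9=T
test 3 (g=4, h=-1) fires B1->T, B1->F, B3->E, B2->F, B5->F, B6->F, B7->T, B8->F, B9->T; hits B1=T, B1=F, B2=F, B3=E, B5=F, B6=F, B7=T, B8=F, B9=T
test 4 (g=3, h=5) fires B1->T, B1->T, B1->F, B3->E, B2->F, B5->F, B6->F, B7->F, B8->F, B9->T; hits B1=T, B1=F, B2=F, B3=E, B5=F, B6=F, B7=F, B8=F, B9=T
test 5 (g=7, h=3) fires B1->T, B1->F, B3->S, B2->T, B4->T, B6->T, B8->F, B9->T; hits B1=T, B1=F, B2=T, B3=S, B4=T, B6=T, B8=F, B9=T
test 6 (g=3, h=3) fires B1->T, B1->T, B1->F, B3->E, B2->F, B5->F, B6->T, B8->F, B9->T; hits B1=T, B1=F, B2=F, B3=E, B5=F, B6=T, B8=F, B9=T
test 7 (g=6, h=4) fires B1->T, B1->F, B3->S, B2->T, B4->T, B6->F, B7->T, B8->F, B9->T; hits B1=T, B1=F, B2=T, B3=S, B4=T, B6=F, B7=T, B8=F, B9=T
test 8 (g=3, h=1) fires B1->T, B1->T, B1->F, B3->E, B2->F, B5->F, B6->F, B7->F, B8->F, B9->T; hits B1=T, B1=F, B2=F, B3=E, B5=F, B6=F, B7=F, B8=F, B9=T
the full pool covers 14 outcomes: B1=T, B1=F, B2=T, B2=F, B3=S, B3=E, B4=T, B5=F, B6=T, B6=F, B7=T, B7=F, B8=F, B9=T
no size-1 subset reaches all 14 outcomes (best union: 9/14)
no size-2 subset reaches all 14 outcomes (best union: 13/14)
size 3: inputs {1, 2, 5} cover all 14 outcomes, and no lexicographically smaller subset of this size does
Answer: 1, 2, 5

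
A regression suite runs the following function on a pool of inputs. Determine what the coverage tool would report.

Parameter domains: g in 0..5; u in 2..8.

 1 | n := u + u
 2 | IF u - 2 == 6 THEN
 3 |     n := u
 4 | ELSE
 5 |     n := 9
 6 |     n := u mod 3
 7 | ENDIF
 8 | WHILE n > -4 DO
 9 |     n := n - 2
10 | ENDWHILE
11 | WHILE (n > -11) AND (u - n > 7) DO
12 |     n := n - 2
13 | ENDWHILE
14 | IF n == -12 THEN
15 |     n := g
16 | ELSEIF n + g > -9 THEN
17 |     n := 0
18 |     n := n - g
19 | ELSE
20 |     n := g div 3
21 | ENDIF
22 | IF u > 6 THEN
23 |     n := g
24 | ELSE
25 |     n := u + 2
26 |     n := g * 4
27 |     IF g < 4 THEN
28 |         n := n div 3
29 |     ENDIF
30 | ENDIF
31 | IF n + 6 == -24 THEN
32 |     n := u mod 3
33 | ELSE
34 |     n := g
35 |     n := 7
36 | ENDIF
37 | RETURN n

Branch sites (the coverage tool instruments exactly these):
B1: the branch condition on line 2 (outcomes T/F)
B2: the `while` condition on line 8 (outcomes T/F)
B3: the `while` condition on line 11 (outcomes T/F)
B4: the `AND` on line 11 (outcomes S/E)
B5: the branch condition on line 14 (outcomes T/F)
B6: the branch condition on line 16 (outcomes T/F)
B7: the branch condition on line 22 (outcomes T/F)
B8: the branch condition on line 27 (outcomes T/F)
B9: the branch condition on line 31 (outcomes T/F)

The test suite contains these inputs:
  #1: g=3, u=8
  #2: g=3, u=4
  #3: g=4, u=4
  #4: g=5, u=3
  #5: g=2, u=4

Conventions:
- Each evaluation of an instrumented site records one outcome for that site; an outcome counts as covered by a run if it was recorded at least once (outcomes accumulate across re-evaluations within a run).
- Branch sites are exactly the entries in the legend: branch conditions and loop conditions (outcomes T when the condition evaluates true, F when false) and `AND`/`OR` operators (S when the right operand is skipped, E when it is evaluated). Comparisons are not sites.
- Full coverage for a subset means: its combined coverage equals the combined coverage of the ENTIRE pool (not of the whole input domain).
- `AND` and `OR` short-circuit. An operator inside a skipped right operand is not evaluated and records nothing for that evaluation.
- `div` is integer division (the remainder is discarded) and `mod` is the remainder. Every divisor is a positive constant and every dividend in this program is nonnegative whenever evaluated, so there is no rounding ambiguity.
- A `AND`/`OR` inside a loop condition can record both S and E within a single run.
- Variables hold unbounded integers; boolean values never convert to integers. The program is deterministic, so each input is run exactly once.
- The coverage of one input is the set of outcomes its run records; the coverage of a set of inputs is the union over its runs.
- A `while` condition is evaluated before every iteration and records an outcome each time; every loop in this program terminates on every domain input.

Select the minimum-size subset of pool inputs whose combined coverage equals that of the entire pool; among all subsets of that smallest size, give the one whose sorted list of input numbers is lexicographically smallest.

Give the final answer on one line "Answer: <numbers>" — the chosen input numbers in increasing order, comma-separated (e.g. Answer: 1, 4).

input #1 (g=3, u=8): events B1->T, B2->T, B2->T, B2->T, B2->T, B2->T, B2->T, B2->F, B4->E, B3->T, B4->E, B3->T, B4->E, B3->T, ...; covers B1=T, B2=T, B2=F, B3=T, B3=F, B4=S, B4=E, B5=T, B7=T, B9=F
input #2 (g=3, u=4): events B1->F, B2->T, B2->T, B2->T, B2->F, B4->E, B3->T, B4->E, B3->T, B4->E, B3->T, B4->S, B3->F, B5->F, ...; covers B1=F, B2=T, B2=F, B3=T, B3=F, B4=S, B4=E, B5=F, B6=T, B7=F, B8=T, B9=F
input #3 (g=4, u=4): events B1->F, B2->T, B2->T, B2->T, B2->F, B4->E, B3->T, B4->E, B3->T, B4->E, B3->T, B4->S, B3->F, B5->F, ...; covers B1=F, B2=T, B2=F, B3=T, B3=F, B4=S, B4=E, B5=F, B6=T, B7=F, B8=F, B9=F
input #4 (g=5, u=3): events B1->F, B2->T, B2->T, B2->F, B4->E, B3->F, B5->F, B6->T, B7->F, B8->F, B9->F; covers B1=F, B2=T, B2=F, B3=F, B4=E, B5=F, B6=T, B7=F, B8=F, B9=F
input #5 (g=2, u=4): events B1->F, B2->T, B2->T, B2->T, B2->F, B4->E, B3->T, B4->E, B3->T, B4->E, B3->T, B4->S, B3->F, B5->F, ...; covers B1=F, B2=T, B2=F, B3=T, B3=F, B4=S, B4=E, B5=F, B6=F, B7=F, B8=T, B9=F
union over all inputs: B1=T, B1=F, B2=T, B2=F, B3=T, B3=F, B4=S, B4=E, B5=T, B5=F, B6=T, B6=F, B7=T, B7=F, B8=T, B8=F, B9=F (17 outcomes)
checked all size-1 subsets: none covers 17 outcomes (max 12/17)
checked all size-2 subsets: none covers 17 outcomes (max 15/17)
size 3: inputs {1, 3, 5} cover all 17 outcomes, and no lexicographically smaller subset of this size does

Answer: 1, 3, 5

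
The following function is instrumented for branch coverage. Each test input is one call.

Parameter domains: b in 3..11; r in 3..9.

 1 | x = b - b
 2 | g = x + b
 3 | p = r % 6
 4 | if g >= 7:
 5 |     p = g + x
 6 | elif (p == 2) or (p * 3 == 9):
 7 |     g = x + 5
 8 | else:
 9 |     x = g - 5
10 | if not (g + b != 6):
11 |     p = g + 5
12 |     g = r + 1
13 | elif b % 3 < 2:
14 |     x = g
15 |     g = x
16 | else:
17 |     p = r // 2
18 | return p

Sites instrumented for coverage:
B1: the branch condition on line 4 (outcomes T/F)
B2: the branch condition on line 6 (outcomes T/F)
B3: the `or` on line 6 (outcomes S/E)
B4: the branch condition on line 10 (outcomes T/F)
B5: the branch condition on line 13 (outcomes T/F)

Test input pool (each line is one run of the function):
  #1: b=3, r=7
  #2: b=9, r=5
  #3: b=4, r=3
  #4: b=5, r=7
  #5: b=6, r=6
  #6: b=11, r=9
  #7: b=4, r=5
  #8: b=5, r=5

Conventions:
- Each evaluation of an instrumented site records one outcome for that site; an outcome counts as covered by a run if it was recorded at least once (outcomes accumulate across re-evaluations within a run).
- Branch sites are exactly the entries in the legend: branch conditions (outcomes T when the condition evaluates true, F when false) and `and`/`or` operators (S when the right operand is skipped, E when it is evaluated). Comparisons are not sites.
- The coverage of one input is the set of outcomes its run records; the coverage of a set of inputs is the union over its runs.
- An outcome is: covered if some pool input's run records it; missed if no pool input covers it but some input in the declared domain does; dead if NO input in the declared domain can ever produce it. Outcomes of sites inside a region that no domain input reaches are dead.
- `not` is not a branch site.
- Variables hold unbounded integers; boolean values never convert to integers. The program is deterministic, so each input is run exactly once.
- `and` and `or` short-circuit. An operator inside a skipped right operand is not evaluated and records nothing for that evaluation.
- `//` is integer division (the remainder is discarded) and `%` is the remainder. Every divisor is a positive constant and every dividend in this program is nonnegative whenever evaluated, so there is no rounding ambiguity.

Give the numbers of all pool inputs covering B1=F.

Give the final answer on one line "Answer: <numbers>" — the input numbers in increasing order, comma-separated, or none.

input #1 (b=3, r=7): hits B1=F
input #2 (b=9, r=5): never hits B1=F
input #3 (b=4, r=3): hits B1=F
input #4 (b=5, r=7): hits B1=F
input #5 (b=6, r=6): hits B1=F
input #6 (b=11, r=9): never hits B1=F
input #7 (b=4, r=5): hits B1=F
input #8 (b=5, r=5): hits B1=F

Answer: 1, 3, 4, 5, 7, 8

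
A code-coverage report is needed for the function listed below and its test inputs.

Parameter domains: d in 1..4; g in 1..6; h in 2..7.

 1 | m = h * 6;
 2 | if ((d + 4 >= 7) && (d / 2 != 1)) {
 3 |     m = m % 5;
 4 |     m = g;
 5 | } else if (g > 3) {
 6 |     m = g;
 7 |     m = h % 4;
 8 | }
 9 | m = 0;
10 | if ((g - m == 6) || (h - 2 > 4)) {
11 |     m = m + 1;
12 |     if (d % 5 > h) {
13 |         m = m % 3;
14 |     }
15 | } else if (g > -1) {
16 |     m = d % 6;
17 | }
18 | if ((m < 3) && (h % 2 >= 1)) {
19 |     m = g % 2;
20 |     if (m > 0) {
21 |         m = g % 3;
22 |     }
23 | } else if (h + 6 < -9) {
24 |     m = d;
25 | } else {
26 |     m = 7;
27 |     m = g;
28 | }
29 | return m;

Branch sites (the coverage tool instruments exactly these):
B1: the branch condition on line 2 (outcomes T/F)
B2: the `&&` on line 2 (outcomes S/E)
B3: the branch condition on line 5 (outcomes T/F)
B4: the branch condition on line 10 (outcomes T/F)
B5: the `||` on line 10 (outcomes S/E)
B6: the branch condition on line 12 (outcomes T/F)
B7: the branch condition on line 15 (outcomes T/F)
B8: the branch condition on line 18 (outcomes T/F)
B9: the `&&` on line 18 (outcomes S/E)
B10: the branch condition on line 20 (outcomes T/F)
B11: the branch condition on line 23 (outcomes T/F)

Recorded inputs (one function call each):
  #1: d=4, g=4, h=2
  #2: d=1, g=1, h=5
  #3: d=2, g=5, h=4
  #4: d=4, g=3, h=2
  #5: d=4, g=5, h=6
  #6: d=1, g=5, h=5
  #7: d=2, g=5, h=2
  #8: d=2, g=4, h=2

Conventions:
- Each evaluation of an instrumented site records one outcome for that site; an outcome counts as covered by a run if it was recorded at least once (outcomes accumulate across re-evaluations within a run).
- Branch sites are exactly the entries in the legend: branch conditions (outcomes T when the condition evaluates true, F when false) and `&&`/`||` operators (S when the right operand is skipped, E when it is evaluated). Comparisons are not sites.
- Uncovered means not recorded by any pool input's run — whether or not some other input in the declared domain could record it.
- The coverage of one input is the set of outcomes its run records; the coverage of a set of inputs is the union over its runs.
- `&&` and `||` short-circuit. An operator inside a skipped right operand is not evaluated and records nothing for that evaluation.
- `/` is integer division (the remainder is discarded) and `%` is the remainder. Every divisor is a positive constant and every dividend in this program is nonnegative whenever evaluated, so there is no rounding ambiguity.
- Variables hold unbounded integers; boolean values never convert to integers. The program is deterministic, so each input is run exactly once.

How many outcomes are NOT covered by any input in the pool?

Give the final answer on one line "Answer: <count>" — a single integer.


run #1 (d=4, g=4, h=2) runs B2->E, B1->T, B5->E, B4->F, B7->T, B9->S, B8->F, B11->F; records B1=T, B2=E, B4=F, B5=E, B7=T, B8=F, B9=S, B11=F
run #2 (d=1, g=1, h=5) runs B2->S, B1->F, B3->F, B5->E, B4->F, B7->T, B9->E, B8->T, B10->T; records B1=F, B2=S, B3=F, B4=F, B5=E, B7=T, B8=T, B9=E, B10=T
run #3 (d=2, g=5, h=4) runs B2->S, B1->F, B3->T, B5->E, B4->F, B7->T, B9->E, B8->F, B11->F; records B1=F, B2=S, B3=T, B4=F, B5=E, B7=T, B8=F, B9=E, B11=F
run #4 (d=4, g=3, h=2) runs B2->E, B1->T, B5->E, B4->F, B7->T, B9->S, B8->F, B11->F; records B1=T, B2=E, B4=F, B5=E, B7=T, B8=F, B9=S, B11=F
run #5 (d=4, g=5, h=6) runs B2->E, B1->T, B5->E, B4->F, B7->T, B9->S, B8->F, B11->F; records B1=T, B2=E, B4=F, B5=E, B7=T, B8=F, B9=S, B11=F
run #6 (d=1, g=5, h=5) runs B2->S, B1->F, B3->T, B5->E, B4->F, B7->T, B9->E, B8->T, B10->T; records B1=F, B2=S, B3=T, B4=F, B5=E, B7=T, B8=T, B9=E, B10=T
run #7 (d=2, g=5, h=2) runs B2->S, B1->F, B3->T, B5->E, B4->F, B7->T, B9->E, B8->F, B11->F; records B1=F, B2=S, B3=T, B4=F, B5=E, B7=T, B8=F, B9=E, B11=F
run #8 (d=2, g=4, h=2) runs B2->S, B1->F, B3->T, B5->E, B4->F, B7->T, B9->E, B8->F, B11->F; records B1=F, B2=S, B3=T, B4=F, B5=E, B7=T, B8=F, B9=E, B11=F
union over the pool: B1=T, B1=F, B2=S, B2=E, B3=T, B3=F, B4=F, B5=E, B7=T, B8=T, B8=F, B9=S, B9=E, B10=T, B11=F
uncovered (7 of 22): B4=T, B5=S, B6=T, B6=F, B7=F, B10=F, B11=T
Answer: 7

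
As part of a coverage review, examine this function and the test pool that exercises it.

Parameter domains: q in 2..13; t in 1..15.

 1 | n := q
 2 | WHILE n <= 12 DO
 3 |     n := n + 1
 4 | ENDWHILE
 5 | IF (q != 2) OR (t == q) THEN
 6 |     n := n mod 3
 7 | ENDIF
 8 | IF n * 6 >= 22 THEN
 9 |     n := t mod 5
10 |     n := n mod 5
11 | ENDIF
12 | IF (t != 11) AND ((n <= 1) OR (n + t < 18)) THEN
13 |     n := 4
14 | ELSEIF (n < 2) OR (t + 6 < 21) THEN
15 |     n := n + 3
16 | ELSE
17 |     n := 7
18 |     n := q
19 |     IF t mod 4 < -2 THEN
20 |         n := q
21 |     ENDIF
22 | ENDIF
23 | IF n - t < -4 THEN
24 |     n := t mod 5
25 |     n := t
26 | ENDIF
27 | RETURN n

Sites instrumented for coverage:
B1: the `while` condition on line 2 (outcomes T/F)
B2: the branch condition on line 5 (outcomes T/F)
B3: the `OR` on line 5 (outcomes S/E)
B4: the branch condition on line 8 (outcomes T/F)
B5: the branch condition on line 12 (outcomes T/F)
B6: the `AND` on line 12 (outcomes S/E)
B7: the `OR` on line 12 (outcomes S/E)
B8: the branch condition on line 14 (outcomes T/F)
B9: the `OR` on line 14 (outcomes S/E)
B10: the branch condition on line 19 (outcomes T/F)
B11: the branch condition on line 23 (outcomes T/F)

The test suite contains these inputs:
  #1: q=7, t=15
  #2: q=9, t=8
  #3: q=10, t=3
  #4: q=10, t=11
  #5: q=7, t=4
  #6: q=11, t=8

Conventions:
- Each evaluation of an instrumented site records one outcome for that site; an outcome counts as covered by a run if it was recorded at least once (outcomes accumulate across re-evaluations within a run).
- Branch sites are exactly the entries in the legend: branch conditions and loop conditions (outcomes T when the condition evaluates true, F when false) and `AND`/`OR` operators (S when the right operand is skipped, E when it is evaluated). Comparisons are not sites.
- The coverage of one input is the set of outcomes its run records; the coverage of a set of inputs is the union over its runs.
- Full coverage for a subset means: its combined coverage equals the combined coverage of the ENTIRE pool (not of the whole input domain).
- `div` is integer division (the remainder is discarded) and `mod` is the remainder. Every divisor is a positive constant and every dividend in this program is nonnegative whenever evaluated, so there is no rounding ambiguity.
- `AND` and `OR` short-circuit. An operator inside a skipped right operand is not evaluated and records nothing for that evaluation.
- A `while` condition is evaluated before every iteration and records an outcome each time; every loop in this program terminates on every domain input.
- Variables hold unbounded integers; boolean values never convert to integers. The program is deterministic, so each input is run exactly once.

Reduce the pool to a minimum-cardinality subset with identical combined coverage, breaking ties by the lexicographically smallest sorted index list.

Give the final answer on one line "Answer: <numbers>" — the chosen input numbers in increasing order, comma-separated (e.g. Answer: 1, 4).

test 1 (q=7, t=15) fires B1->T, B1->T, B1->T, B1->T, B1->T, B1->T, B1->F, B3->S, B2->T, B4->F, B6->E, B7->S, B5->T, B11->T; hits B1=T, B1=F, B2=T, B3=S, B4=F, B5=T, B6=E, B7=S, B11=T
test 2 (q=9, t=8) fires B1->T, B1->T, B1->T, B1->T, B1->F, B3->S, B2->T, B4->F, B6->E, B7->S, B5->T, B11->F; hits B1=T, B1=F, B2=T, B3=S, B4=F, B5=T, B6=E, B7=S, B11=F
test 3 (q=10, t=3) fires B1->T, B1->T, B1->T, B1->F, B3->S, B2->T, B4->F, B6->E, B7->S, B5->T, B11->F; hits B1=T, B1=F, B2=T, B3=S, B4=F, B5=T, B6=E, B7=S, B11=F
test 4 (q=10, t=11) fires B1->T, B1->T, B1->T, B1->F, B3->S, B2->T, B4->F, B6->S, B5->F, B9->S, B8->T, B11->T; hits B1=T, B1=F, B2=T, B3=S, B4=F, B5=F, B6=S, B8=T, B9=S, B11=T
test 5 (q=7, t=4) fires B1->T, B1->T, B1->T, B1->T, B1->T, B1->T, B1->F, B3->S, B2->T, B4->F, B6->E, B7->S, B5->T, B11->F; hits B1=T, B1=F, B2=T, B3=S, B4=F, B5=T, B6=E, B7=S, B11=F
test 6 (q=11, t=8) fires B1->T, B1->T, B1->F, B3->S, B2->T, B4->F, B6->E, B7->S, B5->T, B11->F; hits B1=T, B1=F, B2=T, B3=S, B4=F, B5=T, B6=E, B7=S, B11=F
pool-wide coverage (14 outcomes): B1=T, B1=F, B2=T, B3=S, B4=F, B5=T, B5=F, B6=S, B6=E, B7=S, B8=T, B9=S, B11=T, B11=F
every size-1 subset falls short of the 14 outcomes (best: 10/14)
the canonical winner is {2, 4}: size 2, full 14-outcome coverage, earliest index list among size-2 covers

Answer: 2, 4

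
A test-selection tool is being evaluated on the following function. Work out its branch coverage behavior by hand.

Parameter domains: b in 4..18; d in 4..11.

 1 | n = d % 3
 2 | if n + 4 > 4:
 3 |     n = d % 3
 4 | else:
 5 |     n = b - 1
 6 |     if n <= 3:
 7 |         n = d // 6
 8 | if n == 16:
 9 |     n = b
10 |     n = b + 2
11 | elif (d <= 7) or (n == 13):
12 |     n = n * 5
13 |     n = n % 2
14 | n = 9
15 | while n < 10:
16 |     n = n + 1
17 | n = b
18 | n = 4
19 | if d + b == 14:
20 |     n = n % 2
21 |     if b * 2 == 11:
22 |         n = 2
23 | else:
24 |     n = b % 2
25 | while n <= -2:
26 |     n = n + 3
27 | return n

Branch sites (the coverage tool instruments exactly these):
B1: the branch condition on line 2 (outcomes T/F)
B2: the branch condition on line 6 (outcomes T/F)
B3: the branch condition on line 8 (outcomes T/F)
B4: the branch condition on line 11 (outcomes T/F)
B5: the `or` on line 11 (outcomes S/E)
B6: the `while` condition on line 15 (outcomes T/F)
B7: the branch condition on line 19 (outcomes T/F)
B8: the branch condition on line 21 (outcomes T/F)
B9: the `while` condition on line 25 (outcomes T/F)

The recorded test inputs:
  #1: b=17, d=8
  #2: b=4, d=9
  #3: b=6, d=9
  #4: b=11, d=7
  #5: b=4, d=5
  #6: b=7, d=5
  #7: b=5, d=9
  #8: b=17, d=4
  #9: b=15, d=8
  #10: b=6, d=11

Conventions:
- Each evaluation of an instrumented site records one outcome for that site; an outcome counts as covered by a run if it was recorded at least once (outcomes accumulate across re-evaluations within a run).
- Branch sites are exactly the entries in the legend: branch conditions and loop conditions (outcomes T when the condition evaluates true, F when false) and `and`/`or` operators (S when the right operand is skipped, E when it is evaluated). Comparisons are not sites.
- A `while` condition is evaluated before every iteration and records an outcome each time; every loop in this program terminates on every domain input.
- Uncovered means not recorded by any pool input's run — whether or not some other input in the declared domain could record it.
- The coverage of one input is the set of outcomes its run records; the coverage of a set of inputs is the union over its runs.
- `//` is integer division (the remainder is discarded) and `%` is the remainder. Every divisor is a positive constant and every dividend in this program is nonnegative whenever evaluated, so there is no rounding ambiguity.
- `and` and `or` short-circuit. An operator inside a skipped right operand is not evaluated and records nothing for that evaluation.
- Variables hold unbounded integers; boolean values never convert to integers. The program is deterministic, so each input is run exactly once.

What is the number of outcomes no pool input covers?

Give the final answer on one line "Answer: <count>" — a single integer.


run #1 (b=17, d=8) runs B1->T, B3->F, B5->E, B4->F, B6->T, B6->F, B7->F, B9->F; records B1=T, B3=F, B4=F, B5=E, B6=T, B6=F, B7=F, B9=F
run #2 (b=4, d=9) runs B1->F, B2->T, B3->F, B5->E, B4->F, B6->T, B6->F, B7->F, B9->F; records B1=F, B2=T, B3=F, B4=F, B5=E, B6=T, B6=F, B7=F, B9=F
run #3 (b=6, d=9) runs B1->F, B2->F, B3->F, B5->E, B4->F, B6->T, B6->F, B7->F, B9->F; records B1=F, B2=F, B3=F, B4=F, B5=E, B6=T, B6=F, B7=F, B9=F
run #4 (b=11, d=7) runs B1->T, B3->F, B5->S, B4->T, B6->T, B6->F, B7->F, B9->F; records B1=T, B3=F, B4=T, B5=S, B6=T, B6=F, B7=F, B9=F
run #5 (b=4, d=5) runs B1->T, B3->F, B5->S, B4->T, B6->T, B6->F, B7->F, B9->F; records B1=T, B3=F, B4=T, B5=S, B6=T, B6=F, B7=F, B9=F
run #6 (b=7, d=5) runs B1->T, B3->F, B5->S, B4->T, B6->T, B6->F, B7->F, B9->F; records B1=T, B3=F, B4=T, B5=S, B6=T, B6=F, B7=F, B9=F
run #7 (b=5, d=9) runs B1->F, B2->F, B3->F, B5->E, B4->F, B6->T, B6->F, B7->T, B8->F, B9->F; records B1=F, B2=F, B3=F, B4=F, B5=E, B6=T, B6=F, B7=T, B8=F, B9=F
run #8 (b=17, d=4) runs B1->T, B3->F, B5->S, B4->T, B6->T, B6->F, B7->F, B9->F; records B1=T, B3=F, B4=T, B5=S, B6=T, B6=F, B7=F, B9=F
run #9 (b=15, d=8) runs B1->T, B3->F, B5->E, B4->F, B6->T, B6->F, B7->F, B9->F; records B1=T, B3=F, B4=F, B5=E, B6=T, B6=F, B7=F, B9=F
run #10 (b=6, d=11) runs B1->T, B3->F, B5->E, B4->F, B6->T, B6->F, B7->F, B9->F; records B1=T, B3=F, B4=F, B5=E, B6=T, B6=F, B7=F, B9=F
union over the pool: B1=T, B1=F, B2=T, B2=F, B3=F, B4=T, B4=F, B5=S, B5=E, B6=T, B6=F, B7=T, B7=F, B8=F, B9=F
uncovered (3 of 18): B3=T, B8=T, B9=T
Answer: 3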